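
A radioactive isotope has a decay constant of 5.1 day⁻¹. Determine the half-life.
t½ = ln(2)/λ = 0.1359 days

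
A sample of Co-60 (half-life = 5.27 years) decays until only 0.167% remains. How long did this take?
t = t½ × log₂(N₀/N) = 48.62 years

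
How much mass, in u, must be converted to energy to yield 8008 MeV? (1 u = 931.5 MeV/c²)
m = E/c² = 8.597 u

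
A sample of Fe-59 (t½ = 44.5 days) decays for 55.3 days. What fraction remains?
N/N₀ = (1/2)^(t/t½) = 0.4226 = 42.3%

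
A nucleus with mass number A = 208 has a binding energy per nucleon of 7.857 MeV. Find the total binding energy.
B.E. = 7.857 × 208 = 1634 MeV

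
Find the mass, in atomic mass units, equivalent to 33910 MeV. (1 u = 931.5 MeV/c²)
m = E/c² = 36.4 u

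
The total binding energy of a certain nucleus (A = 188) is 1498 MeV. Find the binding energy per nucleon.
B.E./A = 1498/188 = 7.968 MeV/nucleon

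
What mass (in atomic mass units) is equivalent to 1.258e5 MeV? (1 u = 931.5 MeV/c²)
m = E/c² = 135.1 u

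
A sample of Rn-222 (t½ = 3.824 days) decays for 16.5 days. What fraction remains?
N/N₀ = (1/2)^(t/t½) = 0.05025 = 5.02%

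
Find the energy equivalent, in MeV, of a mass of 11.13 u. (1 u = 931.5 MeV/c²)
E = mc² = 10370 MeV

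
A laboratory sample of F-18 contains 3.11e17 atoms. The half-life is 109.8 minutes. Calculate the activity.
A = λN = 1.963e15 decays/minute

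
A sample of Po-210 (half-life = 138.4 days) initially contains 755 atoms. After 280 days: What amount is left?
N = N₀(1/2)^(t/t½) = 185.7 atoms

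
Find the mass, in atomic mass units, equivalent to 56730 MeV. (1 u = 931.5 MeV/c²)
m = E/c² = 60.9 u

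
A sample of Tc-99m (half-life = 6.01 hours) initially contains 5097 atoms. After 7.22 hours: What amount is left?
N = N₀(1/2)^(t/t½) = 2217 atoms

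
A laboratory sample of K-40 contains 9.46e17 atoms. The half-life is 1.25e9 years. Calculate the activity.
A = λN = 5.246e8 decays/year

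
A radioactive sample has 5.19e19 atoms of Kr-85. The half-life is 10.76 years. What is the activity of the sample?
A = λN = 3.343e18 decays/year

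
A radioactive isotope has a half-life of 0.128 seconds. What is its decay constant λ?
λ = ln(2)/t½ = 5.415 second⁻¹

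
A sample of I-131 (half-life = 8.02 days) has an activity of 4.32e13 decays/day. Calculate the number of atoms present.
N = A/λ = 4.998e14 atoms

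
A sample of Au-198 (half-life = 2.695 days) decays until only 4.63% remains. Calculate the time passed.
t = t½ × log₂(N₀/N) = 11.95 days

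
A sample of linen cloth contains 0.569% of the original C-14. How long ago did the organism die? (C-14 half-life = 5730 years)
Age = t½ × log₂(1/ratio) = 42730 years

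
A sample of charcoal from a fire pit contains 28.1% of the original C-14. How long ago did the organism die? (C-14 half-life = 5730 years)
Age = t½ × log₂(1/ratio) = 10490 years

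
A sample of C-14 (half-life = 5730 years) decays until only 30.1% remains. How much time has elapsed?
t = t½ × log₂(N₀/N) = 9925 years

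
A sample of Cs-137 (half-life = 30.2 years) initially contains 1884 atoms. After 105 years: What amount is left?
N = N₀(1/2)^(t/t½) = 169.2 atoms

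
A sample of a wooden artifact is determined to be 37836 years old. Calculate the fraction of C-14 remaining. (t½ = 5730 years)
N/N₀ = (1/2)^(t/t½) = 0.01029 = 1.03%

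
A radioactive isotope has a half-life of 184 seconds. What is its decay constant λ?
λ = ln(2)/t½ = 0.003767 second⁻¹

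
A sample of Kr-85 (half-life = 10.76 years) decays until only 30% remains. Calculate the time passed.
t = t½ × log₂(N₀/N) = 18.69 years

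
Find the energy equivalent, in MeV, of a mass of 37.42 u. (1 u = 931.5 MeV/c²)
E = mc² = 34860 MeV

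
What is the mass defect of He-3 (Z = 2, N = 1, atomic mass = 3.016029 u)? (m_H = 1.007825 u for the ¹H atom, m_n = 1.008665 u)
Δm = Z·m_H + N·m_n − M = 0.008286 u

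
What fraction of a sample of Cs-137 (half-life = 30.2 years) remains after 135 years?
N/N₀ = (1/2)^(t/t½) = 0.04512 = 4.51%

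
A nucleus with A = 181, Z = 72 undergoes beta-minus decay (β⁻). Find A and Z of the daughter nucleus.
Daughter: A = 181, Z = 73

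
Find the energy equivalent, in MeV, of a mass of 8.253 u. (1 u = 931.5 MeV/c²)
E = mc² = 7688 MeV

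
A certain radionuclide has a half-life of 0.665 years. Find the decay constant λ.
λ = ln(2)/t½ = 1.042 year⁻¹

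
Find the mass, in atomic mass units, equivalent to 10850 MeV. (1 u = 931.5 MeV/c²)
m = E/c² = 11.65 u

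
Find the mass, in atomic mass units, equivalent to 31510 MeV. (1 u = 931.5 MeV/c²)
m = E/c² = 33.83 u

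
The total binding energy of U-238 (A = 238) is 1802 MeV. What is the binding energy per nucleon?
B.E./A = 1802/238 = 7.571 MeV/nucleon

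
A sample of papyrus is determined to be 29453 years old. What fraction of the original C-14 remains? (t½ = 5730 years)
N/N₀ = (1/2)^(t/t½) = 0.02836 = 2.84%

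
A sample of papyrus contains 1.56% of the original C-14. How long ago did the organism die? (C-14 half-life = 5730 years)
Age = t½ × log₂(1/ratio) = 34390 years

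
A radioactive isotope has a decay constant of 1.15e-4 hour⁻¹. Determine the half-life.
t½ = ln(2)/λ = 6027 hours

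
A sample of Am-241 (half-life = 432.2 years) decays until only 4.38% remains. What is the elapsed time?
t = t½ × log₂(N₀/N) = 1950 years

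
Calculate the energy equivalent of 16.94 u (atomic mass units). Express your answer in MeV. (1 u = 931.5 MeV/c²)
E = mc² = 15780 MeV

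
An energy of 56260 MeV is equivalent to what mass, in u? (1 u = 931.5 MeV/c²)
m = E/c² = 60.4 u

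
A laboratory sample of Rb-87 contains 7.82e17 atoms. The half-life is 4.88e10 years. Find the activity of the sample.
A = λN = 1.111e7 decays/year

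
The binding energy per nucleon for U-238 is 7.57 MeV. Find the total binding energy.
B.E. = 7.57 × 238 = 1802 MeV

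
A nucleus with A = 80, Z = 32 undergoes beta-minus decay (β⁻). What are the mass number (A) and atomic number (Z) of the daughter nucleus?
Daughter: A = 80, Z = 33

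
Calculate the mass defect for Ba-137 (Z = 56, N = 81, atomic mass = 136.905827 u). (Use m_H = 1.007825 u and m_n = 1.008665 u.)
Δm = Z·m_H + N·m_n − M = 1.234 u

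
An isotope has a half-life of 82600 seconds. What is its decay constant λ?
λ = ln(2)/t½ = 8.392e-6 second⁻¹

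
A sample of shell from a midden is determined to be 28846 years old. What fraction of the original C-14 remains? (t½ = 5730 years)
N/N₀ = (1/2)^(t/t½) = 0.03052 = 3.05%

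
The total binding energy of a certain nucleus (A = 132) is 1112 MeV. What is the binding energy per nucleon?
B.E./A = 1112/132 = 8.424 MeV/nucleon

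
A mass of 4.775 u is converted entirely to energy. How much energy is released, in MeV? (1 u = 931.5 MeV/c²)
E = mc² = 4448 MeV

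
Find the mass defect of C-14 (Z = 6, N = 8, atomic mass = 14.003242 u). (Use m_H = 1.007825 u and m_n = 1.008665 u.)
Δm = Z·m_H + N·m_n − M = 0.113 u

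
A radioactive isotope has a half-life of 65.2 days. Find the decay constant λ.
λ = ln(2)/t½ = 0.01063 day⁻¹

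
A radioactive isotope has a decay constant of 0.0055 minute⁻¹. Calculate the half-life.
t½ = ln(2)/λ = 126 minutes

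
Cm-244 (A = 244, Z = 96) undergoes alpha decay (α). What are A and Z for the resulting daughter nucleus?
Daughter: A = 240, Z = 94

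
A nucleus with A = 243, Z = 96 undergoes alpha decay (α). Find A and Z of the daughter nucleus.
Daughter: A = 239, Z = 94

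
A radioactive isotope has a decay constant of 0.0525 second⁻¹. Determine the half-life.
t½ = ln(2)/λ = 13.2 seconds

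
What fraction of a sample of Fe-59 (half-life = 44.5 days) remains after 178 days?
N/N₀ = (1/2)^(t/t½) = 0.0625 = 6.25%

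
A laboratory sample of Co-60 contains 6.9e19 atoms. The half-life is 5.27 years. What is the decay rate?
A = λN = 9.075e18 decays/year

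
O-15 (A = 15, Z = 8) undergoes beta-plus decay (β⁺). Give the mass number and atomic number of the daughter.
Daughter: A = 15, Z = 7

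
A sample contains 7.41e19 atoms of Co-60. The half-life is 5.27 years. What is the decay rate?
A = λN = 9.746e18 decays/year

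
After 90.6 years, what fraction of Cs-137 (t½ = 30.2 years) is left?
N/N₀ = (1/2)^(t/t½) = 0.125 = 12.5%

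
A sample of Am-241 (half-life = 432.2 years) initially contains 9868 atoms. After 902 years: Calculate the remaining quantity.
N = N₀(1/2)^(t/t½) = 2323 atoms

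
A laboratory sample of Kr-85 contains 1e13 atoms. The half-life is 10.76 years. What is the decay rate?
A = λN = 6.442e11 decays/year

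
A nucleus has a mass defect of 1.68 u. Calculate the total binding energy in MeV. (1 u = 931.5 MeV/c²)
B.E. = Δm × 931.5 = 1565 MeV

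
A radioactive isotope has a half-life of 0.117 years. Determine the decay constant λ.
λ = ln(2)/t½ = 5.924 year⁻¹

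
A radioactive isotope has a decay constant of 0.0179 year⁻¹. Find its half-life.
t½ = ln(2)/λ = 38.72 years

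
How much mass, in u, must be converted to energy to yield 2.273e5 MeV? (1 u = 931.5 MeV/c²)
m = E/c² = 244 u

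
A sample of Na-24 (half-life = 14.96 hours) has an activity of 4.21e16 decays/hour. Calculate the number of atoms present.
N = A/λ = 9.086e17 atoms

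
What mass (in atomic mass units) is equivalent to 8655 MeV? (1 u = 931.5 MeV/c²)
m = E/c² = 9.291 u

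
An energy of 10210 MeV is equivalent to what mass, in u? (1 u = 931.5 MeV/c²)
m = E/c² = 10.96 u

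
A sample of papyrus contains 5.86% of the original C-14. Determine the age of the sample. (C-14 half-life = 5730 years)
Age = t½ × log₂(1/ratio) = 23450 years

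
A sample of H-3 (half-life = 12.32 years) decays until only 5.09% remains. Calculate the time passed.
t = t½ × log₂(N₀/N) = 52.93 years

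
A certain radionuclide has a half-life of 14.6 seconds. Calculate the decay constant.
λ = ln(2)/t½ = 0.04748 second⁻¹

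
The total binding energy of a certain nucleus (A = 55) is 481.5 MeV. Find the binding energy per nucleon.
B.E./A = 481.5/55 = 8.755 MeV/nucleon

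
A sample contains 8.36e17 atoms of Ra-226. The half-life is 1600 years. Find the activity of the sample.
A = λN = 3.622e14 decays/year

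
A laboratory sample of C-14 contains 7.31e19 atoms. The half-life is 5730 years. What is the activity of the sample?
A = λN = 8.843e15 decays/year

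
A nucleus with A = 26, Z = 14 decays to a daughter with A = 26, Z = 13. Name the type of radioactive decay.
ΔA = 0, ΔZ = -1 ⇒ beta-plus decay (β⁺) or electron capture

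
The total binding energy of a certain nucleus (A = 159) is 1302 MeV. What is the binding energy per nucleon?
B.E./A = 1302/159 = 8.189 MeV/nucleon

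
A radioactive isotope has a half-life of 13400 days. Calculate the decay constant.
λ = ln(2)/t½ = 5.173e-5 day⁻¹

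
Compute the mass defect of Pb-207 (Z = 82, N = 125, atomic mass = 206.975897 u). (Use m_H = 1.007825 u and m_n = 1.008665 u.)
Δm = Z·m_H + N·m_n − M = 1.749 u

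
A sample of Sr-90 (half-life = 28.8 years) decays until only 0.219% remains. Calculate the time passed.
t = t½ × log₂(N₀/N) = 254.4 years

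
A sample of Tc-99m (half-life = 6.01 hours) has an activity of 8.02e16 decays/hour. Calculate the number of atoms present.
N = A/λ = 6.954e17 atoms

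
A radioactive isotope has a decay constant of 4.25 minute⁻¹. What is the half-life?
t½ = ln(2)/λ = 0.1631 minutes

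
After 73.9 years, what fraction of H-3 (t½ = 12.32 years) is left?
N/N₀ = (1/2)^(t/t½) = 0.01564 = 1.56%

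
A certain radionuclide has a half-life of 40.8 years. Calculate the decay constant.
λ = ln(2)/t½ = 0.01699 year⁻¹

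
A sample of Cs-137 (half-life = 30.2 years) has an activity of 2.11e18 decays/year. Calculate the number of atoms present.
N = A/λ = 9.193e19 atoms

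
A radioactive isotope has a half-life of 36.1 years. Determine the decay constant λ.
λ = ln(2)/t½ = 0.0192 year⁻¹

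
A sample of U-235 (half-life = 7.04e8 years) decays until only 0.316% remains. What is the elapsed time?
t = t½ × log₂(N₀/N) = 5.847e9 years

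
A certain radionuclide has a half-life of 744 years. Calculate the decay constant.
λ = ln(2)/t½ = 9.316e-4 year⁻¹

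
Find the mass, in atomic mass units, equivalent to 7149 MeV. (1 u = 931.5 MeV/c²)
m = E/c² = 7.675 u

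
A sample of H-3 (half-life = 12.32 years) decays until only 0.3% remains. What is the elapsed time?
t = t½ × log₂(N₀/N) = 103.3 years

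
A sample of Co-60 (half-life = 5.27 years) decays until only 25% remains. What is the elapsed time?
t = t½ × log₂(N₀/N) = 10.54 years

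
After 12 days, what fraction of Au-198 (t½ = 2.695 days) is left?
N/N₀ = (1/2)^(t/t½) = 0.04567 = 4.57%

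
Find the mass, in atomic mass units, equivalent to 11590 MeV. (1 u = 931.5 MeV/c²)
m = E/c² = 12.44 u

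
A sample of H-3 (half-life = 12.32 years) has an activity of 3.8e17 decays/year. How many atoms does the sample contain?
N = A/λ = 6.754e18 atoms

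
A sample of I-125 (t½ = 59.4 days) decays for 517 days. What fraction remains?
N/N₀ = (1/2)^(t/t½) = 0.002398 = 0.24%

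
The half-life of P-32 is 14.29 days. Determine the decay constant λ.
λ = ln(2)/t½ = 0.04851 day⁻¹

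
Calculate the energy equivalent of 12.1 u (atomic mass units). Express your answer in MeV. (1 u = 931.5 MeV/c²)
E = mc² = 11270 MeV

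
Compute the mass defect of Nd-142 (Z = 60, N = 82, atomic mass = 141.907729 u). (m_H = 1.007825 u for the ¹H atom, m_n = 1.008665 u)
Δm = Z·m_H + N·m_n − M = 1.272 u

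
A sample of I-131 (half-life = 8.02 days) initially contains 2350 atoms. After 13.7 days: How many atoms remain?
N = N₀(1/2)^(t/t½) = 719.2 atoms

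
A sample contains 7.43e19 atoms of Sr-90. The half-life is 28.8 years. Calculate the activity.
A = λN = 1.788e18 decays/year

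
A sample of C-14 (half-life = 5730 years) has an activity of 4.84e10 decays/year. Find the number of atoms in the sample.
N = A/λ = 4.001e14 atoms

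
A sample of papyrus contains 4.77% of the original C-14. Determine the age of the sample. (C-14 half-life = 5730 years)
Age = t½ × log₂(1/ratio) = 25150 years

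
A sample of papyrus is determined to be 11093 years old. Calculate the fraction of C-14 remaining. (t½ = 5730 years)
N/N₀ = (1/2)^(t/t½) = 0.2613 = 26.1%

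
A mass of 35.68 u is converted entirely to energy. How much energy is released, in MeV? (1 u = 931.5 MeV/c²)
E = mc² = 33240 MeV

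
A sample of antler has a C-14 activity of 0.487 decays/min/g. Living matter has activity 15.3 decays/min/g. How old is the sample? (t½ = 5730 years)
Age = t½ × log₂(A₀/A) = 28500 years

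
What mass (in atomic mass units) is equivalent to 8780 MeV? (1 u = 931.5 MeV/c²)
m = E/c² = 9.426 u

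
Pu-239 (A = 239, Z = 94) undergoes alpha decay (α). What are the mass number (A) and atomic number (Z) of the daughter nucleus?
Daughter: A = 235, Z = 92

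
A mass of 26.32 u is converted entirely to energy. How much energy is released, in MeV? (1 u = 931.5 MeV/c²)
E = mc² = 24520 MeV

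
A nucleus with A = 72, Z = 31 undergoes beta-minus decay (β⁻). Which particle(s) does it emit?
β⁻: electron (e⁻) + antineutrino (ν̄ₑ)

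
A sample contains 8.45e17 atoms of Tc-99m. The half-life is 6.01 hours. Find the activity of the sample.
A = λN = 9.746e16 decays/hour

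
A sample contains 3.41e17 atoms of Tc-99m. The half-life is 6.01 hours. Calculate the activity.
A = λN = 3.933e16 decays/hour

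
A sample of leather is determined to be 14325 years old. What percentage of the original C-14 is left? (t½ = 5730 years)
N/N₀ = (1/2)^(t/t½) = 0.1768 = 17.7%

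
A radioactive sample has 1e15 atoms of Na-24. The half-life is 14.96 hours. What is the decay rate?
A = λN = 4.633e13 decays/hour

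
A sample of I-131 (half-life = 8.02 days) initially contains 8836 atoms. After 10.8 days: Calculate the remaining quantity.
N = N₀(1/2)^(t/t½) = 3474 atoms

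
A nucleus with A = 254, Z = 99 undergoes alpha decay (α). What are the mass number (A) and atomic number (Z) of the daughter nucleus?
Daughter: A = 250, Z = 97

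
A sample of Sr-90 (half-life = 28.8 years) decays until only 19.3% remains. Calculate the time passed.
t = t½ × log₂(N₀/N) = 68.35 years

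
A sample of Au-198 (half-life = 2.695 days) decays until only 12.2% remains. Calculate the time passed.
t = t½ × log₂(N₀/N) = 8.179 days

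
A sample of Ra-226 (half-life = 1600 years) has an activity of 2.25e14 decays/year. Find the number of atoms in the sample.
N = A/λ = 5.194e17 atoms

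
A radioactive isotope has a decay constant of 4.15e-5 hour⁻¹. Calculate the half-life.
t½ = ln(2)/λ = 16700 hours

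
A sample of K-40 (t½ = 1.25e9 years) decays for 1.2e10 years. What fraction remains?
N/N₀ = (1/2)^(t/t½) = 0.001289 = 0.129%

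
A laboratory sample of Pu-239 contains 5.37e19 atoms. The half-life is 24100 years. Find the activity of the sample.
A = λN = 1.544e15 decays/year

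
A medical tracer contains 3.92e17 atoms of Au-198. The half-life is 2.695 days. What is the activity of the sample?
A = λN = 1.008e17 decays/day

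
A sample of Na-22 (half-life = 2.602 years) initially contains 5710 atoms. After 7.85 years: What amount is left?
N = N₀(1/2)^(t/t½) = 705.4 atoms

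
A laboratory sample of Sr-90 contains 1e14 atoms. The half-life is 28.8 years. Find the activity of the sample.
A = λN = 2.407e12 decays/year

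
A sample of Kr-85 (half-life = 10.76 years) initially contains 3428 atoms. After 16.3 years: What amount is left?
N = N₀(1/2)^(t/t½) = 1200 atoms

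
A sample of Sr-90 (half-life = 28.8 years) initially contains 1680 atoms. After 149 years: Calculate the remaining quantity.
N = N₀(1/2)^(t/t½) = 46.55 atoms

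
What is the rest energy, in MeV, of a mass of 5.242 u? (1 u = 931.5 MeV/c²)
E = mc² = 4883 MeV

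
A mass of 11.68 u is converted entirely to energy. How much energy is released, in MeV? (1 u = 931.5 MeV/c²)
E = mc² = 10880 MeV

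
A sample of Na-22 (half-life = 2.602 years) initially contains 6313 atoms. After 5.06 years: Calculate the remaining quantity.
N = N₀(1/2)^(t/t½) = 1640 atoms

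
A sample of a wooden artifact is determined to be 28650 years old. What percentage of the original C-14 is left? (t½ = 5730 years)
N/N₀ = (1/2)^(t/t½) = 0.03125 = 3.12%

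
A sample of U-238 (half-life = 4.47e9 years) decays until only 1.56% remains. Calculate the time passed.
t = t½ × log₂(N₀/N) = 2.683e10 years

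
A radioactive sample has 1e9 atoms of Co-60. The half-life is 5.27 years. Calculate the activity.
A = λN = 1.315e8 decays/year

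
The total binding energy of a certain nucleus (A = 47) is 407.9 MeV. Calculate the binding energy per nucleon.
B.E./A = 407.9/47 = 8.679 MeV/nucleon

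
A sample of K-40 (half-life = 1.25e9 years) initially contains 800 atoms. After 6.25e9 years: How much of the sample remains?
N = N₀(1/2)^(t/t½) = 25 atoms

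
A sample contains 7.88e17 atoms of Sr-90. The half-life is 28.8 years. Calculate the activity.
A = λN = 1.897e16 decays/year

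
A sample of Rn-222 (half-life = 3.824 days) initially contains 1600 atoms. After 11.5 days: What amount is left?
N = N₀(1/2)^(t/t½) = 199 atoms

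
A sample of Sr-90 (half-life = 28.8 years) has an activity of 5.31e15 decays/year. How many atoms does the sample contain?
N = A/λ = 2.206e17 atoms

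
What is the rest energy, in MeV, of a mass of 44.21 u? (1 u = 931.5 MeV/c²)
E = mc² = 41180 MeV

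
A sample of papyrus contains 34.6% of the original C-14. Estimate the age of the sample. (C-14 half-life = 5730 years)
Age = t½ × log₂(1/ratio) = 8774 years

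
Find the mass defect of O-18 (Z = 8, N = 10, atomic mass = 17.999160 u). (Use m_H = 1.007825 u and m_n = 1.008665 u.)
Δm = Z·m_H + N·m_n − M = 0.1501 u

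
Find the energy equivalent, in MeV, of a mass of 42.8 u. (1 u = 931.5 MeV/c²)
E = mc² = 39870 MeV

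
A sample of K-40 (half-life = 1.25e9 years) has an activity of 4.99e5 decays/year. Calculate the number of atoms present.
N = A/λ = 8.999e14 atoms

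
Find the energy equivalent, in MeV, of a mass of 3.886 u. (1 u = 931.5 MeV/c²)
E = mc² = 3620 MeV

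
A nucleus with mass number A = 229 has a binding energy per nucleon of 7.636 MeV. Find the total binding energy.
B.E. = 7.636 × 229 = 1749 MeV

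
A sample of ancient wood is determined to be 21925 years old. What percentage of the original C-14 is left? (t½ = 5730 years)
N/N₀ = (1/2)^(t/t½) = 0.07049 = 7.05%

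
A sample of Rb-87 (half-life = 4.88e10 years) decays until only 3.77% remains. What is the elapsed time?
t = t½ × log₂(N₀/N) = 2.308e11 years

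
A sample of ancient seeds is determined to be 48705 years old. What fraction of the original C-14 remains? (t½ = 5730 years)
N/N₀ = (1/2)^(t/t½) = 0.002762 = 0.276%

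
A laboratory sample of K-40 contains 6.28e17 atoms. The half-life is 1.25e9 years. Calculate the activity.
A = λN = 3.482e8 decays/year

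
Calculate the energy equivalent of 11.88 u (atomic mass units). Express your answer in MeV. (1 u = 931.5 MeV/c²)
E = mc² = 11070 MeV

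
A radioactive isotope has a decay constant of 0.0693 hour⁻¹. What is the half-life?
t½ = ln(2)/λ = 10 hours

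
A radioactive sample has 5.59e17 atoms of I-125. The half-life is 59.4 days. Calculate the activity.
A = λN = 6.523e15 decays/day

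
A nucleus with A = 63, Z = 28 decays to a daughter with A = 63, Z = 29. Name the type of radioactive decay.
ΔA = 0, ΔZ = +1 ⇒ beta-minus decay (β⁻)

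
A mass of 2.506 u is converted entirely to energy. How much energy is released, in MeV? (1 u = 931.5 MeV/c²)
E = mc² = 2334 MeV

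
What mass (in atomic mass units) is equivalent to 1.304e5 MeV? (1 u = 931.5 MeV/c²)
m = E/c² = 140 u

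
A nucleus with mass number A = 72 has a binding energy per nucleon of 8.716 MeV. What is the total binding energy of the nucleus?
B.E. = 8.716 × 72 = 627.6 MeV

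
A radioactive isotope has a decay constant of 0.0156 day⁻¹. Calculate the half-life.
t½ = ln(2)/λ = 44.43 days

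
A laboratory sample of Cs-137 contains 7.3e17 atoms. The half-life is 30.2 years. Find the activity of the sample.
A = λN = 1.675e16 decays/year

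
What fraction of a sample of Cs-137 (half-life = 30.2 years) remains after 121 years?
N/N₀ = (1/2)^(t/t½) = 0.06221 = 6.22%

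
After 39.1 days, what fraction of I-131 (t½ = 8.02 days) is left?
N/N₀ = (1/2)^(t/t½) = 0.03407 = 3.41%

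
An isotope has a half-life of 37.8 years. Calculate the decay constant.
λ = ln(2)/t½ = 0.01834 year⁻¹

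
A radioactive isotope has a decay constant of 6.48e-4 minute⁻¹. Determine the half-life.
t½ = ln(2)/λ = 1070 minutes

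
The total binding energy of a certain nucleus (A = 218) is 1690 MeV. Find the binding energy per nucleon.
B.E./A = 1690/218 = 7.752 MeV/nucleon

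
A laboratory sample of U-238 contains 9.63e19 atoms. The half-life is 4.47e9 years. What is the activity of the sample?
A = λN = 1.493e10 decays/year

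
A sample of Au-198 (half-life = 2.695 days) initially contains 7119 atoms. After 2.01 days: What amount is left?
N = N₀(1/2)^(t/t½) = 4245 atoms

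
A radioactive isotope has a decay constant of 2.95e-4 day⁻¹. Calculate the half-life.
t½ = ln(2)/λ = 2350 days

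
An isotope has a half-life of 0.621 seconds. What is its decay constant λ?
λ = ln(2)/t½ = 1.116 second⁻¹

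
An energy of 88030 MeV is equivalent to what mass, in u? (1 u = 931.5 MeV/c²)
m = E/c² = 94.5 u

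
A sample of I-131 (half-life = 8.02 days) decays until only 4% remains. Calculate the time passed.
t = t½ × log₂(N₀/N) = 37.24 days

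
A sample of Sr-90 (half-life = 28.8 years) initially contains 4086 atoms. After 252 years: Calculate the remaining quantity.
N = N₀(1/2)^(t/t½) = 9.49 atoms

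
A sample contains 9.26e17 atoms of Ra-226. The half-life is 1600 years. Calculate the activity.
A = λN = 4.012e14 decays/year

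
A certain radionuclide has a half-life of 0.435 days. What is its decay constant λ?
λ = ln(2)/t½ = 1.593 day⁻¹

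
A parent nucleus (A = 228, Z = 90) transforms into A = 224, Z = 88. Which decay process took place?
ΔA = -4, ΔZ = -2 ⇒ alpha decay (α)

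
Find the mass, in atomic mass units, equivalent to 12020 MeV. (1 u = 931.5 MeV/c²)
m = E/c² = 12.9 u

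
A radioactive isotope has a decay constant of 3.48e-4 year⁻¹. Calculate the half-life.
t½ = ln(2)/λ = 1992 years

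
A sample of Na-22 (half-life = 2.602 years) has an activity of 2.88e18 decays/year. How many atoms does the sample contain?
N = A/λ = 1.081e19 atoms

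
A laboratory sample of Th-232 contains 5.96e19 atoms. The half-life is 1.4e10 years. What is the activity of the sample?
A = λN = 2.951e9 decays/year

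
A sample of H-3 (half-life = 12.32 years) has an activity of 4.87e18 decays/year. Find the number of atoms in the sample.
N = A/λ = 8.656e19 atoms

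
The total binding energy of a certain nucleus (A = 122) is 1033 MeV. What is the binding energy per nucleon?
B.E./A = 1033/122 = 8.467 MeV/nucleon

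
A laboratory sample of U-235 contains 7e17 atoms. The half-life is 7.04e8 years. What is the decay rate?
A = λN = 6.892e8 decays/year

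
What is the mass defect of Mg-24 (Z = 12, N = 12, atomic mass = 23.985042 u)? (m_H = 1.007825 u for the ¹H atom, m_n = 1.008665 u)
Δm = Z·m_H + N·m_n − M = 0.2128 u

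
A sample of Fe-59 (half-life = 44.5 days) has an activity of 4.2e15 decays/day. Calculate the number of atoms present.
N = A/λ = 2.696e17 atoms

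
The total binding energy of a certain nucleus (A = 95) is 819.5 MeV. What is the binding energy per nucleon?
B.E./A = 819.5/95 = 8.626 MeV/nucleon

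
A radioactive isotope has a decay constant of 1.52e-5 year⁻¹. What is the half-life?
t½ = ln(2)/λ = 45600 years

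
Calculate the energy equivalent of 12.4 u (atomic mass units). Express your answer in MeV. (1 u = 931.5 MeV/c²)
E = mc² = 11550 MeV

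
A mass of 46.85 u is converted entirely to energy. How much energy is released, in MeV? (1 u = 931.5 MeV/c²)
E = mc² = 43640 MeV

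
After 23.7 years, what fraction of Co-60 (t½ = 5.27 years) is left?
N/N₀ = (1/2)^(t/t½) = 0.04428 = 4.43%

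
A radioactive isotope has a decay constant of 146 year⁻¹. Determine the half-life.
t½ = ln(2)/λ = 0.004748 years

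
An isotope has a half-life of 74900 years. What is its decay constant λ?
λ = ln(2)/t½ = 9.254e-6 year⁻¹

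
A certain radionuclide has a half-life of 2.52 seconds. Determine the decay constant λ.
λ = ln(2)/t½ = 0.2751 second⁻¹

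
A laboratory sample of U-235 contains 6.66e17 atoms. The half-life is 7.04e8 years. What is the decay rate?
A = λN = 6.557e8 decays/year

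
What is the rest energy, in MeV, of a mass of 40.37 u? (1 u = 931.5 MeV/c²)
E = mc² = 37600 MeV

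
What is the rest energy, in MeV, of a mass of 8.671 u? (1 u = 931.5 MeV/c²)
E = mc² = 8077 MeV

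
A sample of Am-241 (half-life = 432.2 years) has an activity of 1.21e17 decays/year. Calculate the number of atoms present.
N = A/λ = 7.545e19 atoms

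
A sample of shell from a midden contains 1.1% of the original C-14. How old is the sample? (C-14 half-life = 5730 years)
Age = t½ × log₂(1/ratio) = 37280 years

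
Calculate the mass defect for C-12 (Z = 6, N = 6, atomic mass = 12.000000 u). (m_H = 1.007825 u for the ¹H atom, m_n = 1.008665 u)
Δm = Z·m_H + N·m_n − M = 0.09894 u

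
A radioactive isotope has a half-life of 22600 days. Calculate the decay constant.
λ = ln(2)/t½ = 3.067e-5 day⁻¹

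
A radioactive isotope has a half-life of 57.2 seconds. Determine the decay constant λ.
λ = ln(2)/t½ = 0.01212 second⁻¹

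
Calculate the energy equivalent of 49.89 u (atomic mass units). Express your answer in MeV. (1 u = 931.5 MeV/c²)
E = mc² = 46470 MeV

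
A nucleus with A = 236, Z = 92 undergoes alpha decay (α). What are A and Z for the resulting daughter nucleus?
Daughter: A = 232, Z = 90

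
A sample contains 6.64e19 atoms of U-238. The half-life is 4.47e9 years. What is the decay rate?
A = λN = 1.03e10 decays/year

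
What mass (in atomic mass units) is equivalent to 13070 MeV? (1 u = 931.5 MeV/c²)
m = E/c² = 14.03 u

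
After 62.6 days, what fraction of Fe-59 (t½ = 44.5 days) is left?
N/N₀ = (1/2)^(t/t½) = 0.3772 = 37.7%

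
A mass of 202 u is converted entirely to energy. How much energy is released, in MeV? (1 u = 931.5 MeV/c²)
E = mc² = 1.882e5 MeV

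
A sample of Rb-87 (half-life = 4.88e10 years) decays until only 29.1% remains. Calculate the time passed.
t = t½ × log₂(N₀/N) = 8.691e10 years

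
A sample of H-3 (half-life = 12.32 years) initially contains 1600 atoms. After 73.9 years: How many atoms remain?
N = N₀(1/2)^(t/t½) = 25.03 atoms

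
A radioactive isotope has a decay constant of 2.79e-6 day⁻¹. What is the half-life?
t½ = ln(2)/λ = 2.484e5 days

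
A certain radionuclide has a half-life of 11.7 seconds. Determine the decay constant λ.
λ = ln(2)/t½ = 0.05924 second⁻¹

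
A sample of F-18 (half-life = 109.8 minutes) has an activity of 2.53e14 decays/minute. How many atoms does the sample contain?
N = A/λ = 4.008e16 atoms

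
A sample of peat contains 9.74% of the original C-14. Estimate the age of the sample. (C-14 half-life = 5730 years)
Age = t½ × log₂(1/ratio) = 19250 years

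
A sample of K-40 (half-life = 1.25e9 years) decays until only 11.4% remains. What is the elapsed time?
t = t½ × log₂(N₀/N) = 3.916e9 years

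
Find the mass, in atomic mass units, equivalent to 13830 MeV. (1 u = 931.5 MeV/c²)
m = E/c² = 14.85 u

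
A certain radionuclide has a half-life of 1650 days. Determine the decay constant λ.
λ = ln(2)/t½ = 4.201e-4 day⁻¹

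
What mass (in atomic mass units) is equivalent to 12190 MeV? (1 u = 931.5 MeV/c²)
m = E/c² = 13.09 u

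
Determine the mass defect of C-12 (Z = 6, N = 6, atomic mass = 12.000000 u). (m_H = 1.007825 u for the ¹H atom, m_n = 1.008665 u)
Δm = Z·m_H + N·m_n − M = 0.09894 u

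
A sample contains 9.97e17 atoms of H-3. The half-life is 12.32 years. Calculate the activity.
A = λN = 5.609e16 decays/year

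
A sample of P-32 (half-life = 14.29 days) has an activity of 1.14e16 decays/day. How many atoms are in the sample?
N = A/λ = 2.35e17 atoms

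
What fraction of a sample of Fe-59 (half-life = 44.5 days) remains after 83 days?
N/N₀ = (1/2)^(t/t½) = 0.2745 = 27.4%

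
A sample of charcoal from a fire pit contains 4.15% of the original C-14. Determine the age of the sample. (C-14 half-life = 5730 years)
Age = t½ × log₂(1/ratio) = 26300 years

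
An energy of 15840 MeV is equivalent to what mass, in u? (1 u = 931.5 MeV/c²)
m = E/c² = 17 u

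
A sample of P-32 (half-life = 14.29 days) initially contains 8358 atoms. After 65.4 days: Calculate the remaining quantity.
N = N₀(1/2)^(t/t½) = 350.3 atoms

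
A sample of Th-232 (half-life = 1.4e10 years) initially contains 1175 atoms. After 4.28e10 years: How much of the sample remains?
N = N₀(1/2)^(t/t½) = 141.2 atoms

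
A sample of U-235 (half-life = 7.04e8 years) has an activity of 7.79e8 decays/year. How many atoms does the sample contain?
N = A/λ = 7.912e17 atoms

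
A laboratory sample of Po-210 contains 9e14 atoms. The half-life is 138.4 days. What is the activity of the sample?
A = λN = 4.507e12 decays/day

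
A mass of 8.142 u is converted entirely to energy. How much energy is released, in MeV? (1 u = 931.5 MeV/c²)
E = mc² = 7584 MeV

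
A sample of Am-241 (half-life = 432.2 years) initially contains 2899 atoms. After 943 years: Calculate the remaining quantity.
N = N₀(1/2)^(t/t½) = 638.9 atoms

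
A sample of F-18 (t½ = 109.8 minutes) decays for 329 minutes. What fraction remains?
N/N₀ = (1/2)^(t/t½) = 0.1253 = 12.5%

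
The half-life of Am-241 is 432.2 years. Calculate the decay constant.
λ = ln(2)/t½ = 0.001604 year⁻¹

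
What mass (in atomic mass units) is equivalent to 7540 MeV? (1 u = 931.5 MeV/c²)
m = E/c² = 8.094 u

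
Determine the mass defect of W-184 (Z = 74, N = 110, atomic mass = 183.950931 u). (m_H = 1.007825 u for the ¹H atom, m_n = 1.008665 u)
Δm = Z·m_H + N·m_n − M = 1.581 u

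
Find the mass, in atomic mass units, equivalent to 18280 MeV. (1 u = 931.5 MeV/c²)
m = E/c² = 19.62 u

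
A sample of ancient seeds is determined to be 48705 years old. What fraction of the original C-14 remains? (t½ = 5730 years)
N/N₀ = (1/2)^(t/t½) = 0.002762 = 0.276%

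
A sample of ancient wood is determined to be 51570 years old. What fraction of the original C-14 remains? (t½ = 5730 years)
N/N₀ = (1/2)^(t/t½) = 0.001953 = 0.195%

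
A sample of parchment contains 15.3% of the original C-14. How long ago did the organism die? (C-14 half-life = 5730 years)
Age = t½ × log₂(1/ratio) = 15520 years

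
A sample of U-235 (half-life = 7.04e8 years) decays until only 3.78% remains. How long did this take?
t = t½ × log₂(N₀/N) = 3.327e9 years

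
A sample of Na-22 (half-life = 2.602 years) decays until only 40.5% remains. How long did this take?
t = t½ × log₂(N₀/N) = 3.393 years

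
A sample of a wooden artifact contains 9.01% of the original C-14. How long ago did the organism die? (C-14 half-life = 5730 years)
Age = t½ × log₂(1/ratio) = 19900 years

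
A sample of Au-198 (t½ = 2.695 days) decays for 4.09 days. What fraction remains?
N/N₀ = (1/2)^(t/t½) = 0.3493 = 34.9%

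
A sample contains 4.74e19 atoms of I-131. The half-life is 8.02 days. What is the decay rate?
A = λN = 4.097e18 decays/day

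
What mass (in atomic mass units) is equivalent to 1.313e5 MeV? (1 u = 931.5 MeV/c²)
m = E/c² = 141 u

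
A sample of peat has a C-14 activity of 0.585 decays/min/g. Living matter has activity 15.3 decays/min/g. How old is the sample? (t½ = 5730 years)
Age = t½ × log₂(A₀/A) = 26980 years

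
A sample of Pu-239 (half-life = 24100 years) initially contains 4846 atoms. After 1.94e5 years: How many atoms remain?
N = N₀(1/2)^(t/t½) = 18.29 atoms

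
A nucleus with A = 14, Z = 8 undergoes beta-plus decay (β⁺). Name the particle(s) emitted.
β⁺: positron (e⁺) + neutrino (νₑ)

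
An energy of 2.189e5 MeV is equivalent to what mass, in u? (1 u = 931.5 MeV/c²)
m = E/c² = 235 u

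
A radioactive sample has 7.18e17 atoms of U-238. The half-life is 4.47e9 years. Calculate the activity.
A = λN = 1.113e8 decays/year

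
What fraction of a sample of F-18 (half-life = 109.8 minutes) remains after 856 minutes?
N/N₀ = (1/2)^(t/t½) = 0.0045 = 0.45%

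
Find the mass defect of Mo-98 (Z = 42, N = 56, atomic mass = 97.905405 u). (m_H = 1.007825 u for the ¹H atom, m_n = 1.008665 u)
Δm = Z·m_H + N·m_n − M = 0.9085 u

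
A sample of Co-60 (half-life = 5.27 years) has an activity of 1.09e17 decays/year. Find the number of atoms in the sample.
N = A/λ = 8.287e17 atoms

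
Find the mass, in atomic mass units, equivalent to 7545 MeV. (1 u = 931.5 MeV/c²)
m = E/c² = 8.1 u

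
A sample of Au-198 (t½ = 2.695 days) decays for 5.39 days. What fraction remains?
N/N₀ = (1/2)^(t/t½) = 0.25 = 25%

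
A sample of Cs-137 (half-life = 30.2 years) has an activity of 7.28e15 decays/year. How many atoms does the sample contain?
N = A/λ = 3.172e17 atoms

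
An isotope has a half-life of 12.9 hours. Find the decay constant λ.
λ = ln(2)/t½ = 0.05373 hour⁻¹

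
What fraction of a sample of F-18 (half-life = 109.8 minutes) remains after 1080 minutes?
N/N₀ = (1/2)^(t/t½) = 0.001094 = 0.109%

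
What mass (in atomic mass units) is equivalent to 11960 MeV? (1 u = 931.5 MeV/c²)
m = E/c² = 12.84 u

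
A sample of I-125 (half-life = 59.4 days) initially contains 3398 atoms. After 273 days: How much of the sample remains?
N = N₀(1/2)^(t/t½) = 140.5 atoms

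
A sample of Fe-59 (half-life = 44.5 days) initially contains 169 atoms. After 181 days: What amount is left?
N = N₀(1/2)^(t/t½) = 10.08 atoms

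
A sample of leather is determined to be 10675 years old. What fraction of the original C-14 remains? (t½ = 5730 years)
N/N₀ = (1/2)^(t/t½) = 0.2749 = 27.5%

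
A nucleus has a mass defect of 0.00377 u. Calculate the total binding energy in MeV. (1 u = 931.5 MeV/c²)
B.E. = Δm × 931.5 = 3.512 MeV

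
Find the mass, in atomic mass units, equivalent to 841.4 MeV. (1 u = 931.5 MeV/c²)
m = E/c² = 0.9033 u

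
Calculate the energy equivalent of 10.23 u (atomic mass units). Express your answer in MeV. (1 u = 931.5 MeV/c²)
E = mc² = 9529 MeV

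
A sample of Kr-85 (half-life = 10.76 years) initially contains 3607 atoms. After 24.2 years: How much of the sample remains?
N = N₀(1/2)^(t/t½) = 758.8 atoms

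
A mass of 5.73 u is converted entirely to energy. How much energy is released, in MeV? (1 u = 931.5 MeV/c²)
E = mc² = 5337 MeV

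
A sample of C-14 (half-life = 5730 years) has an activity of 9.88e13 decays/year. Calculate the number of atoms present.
N = A/λ = 8.167e17 atoms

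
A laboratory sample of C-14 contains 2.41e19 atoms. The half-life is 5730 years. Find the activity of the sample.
A = λN = 2.915e15 decays/year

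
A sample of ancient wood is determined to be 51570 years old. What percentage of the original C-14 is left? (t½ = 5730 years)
N/N₀ = (1/2)^(t/t½) = 0.001953 = 0.195%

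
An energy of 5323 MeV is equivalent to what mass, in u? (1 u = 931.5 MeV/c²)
m = E/c² = 5.714 u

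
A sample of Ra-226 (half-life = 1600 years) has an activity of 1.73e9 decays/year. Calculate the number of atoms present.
N = A/λ = 3.993e12 atoms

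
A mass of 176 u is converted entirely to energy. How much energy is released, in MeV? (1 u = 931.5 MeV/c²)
E = mc² = 1.639e5 MeV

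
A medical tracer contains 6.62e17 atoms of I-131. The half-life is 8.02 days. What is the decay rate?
A = λN = 5.721e16 decays/day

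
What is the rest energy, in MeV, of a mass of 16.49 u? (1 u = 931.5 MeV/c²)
E = mc² = 15360 MeV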